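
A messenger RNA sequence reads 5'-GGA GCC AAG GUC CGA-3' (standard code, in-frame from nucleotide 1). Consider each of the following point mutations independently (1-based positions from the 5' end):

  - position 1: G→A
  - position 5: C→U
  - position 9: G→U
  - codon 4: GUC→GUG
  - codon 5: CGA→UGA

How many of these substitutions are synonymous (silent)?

1

Codon 1: GGA (Gly) → AGA (Arg) — missense.
Codon 2: GCC (Ala) → GUC (Val) — missense.
Codon 3: AAG (Lys) → AAU (Asn) — missense.
Codon 4: GUC (Val) → GUG (Val) — synonymous.
Codon 5: CGA (Arg) → UGA (Stop) — nonsense.
Synonymous: 1 of 5.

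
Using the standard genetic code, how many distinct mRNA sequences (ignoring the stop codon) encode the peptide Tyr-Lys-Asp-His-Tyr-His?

Tyr: 2 codons.
Lys: 2 codons.
Asp: 2 codons.
His: 2 codons.
Tyr: 2 codons.
His: 2 codons.
2 × 2 × 2 × 2 × 2 × 2 = 64.

64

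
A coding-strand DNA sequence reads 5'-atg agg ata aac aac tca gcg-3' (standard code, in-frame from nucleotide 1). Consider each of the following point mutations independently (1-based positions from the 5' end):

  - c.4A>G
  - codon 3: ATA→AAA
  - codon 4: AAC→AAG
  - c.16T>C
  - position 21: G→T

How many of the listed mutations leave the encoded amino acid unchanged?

Codon 2: AGG (Arg) → GGG (Gly) — missense.
Codon 3: ATA (Ile) → AAA (Lys) — missense.
Codon 4: AAC (Asn) → AAG (Lys) — missense.
Codon 6: TCA (Ser) → CCA (Pro) — missense.
Codon 7: GCG (Ala) → GCT (Ala) — synonymous.
Synonymous: 1 of 5.

1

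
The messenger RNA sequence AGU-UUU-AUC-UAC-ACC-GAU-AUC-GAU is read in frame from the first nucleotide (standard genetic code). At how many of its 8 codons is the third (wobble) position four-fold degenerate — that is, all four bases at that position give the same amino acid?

Codon 1 AGU (Ser): third position 2-fold.
Codon 2 UUU (Phe): third position 2-fold.
Codon 3 AUC (Ile): third position 3-fold.
Codon 4 UAC (Tyr): third position 2-fold.
Codon 5 ACC (Thr): third position 4-fold.
Codon 6 GAU (Asp): third position 2-fold.
Codon 7 AUC (Ile): third position 3-fold.
Codon 8 GAU (Asp): third position 2-fold.
Four-fold degenerate third positions: 1.

1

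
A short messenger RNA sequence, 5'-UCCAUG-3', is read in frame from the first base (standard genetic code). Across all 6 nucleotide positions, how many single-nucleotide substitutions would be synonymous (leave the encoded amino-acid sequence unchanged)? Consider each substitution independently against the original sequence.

Codon 1 (UCC, Ser): 3 synonymous substitutions.
Codon 2 (AUG, Met): 0 synonymous substitutions.
Total: 3 + 0 = 3.

3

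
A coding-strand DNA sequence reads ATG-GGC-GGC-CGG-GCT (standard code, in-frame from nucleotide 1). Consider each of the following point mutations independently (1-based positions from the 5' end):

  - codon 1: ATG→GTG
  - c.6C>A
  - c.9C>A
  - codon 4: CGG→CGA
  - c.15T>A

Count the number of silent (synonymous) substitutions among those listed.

4

Codon 1: ATG (Met) → GTG (Val) — missense.
Codon 2: GGC (Gly) → GGA (Gly) — synonymous.
Codon 3: GGC (Gly) → GGA (Gly) — synonymous.
Codon 4: CGG (Arg) → CGA (Arg) — synonymous.
Codon 5: GCT (Ala) → GCA (Ala) — synonymous.
Synonymous: 4 of 5.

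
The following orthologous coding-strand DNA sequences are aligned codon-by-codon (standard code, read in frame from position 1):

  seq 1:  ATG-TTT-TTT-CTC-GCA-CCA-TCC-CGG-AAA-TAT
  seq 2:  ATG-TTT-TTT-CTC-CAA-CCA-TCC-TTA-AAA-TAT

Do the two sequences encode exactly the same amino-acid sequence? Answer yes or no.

no

Codon 1: ATG Met / ATG Met — identical.
Codon 2: TTT Phe / TTT Phe — identical.
Codon 3: TTT Phe / TTT Phe — identical.
Codon 4: CTC Leu / CTC Leu — identical.
Codon 5: GCA Ala / CAA Gln — nonsynonymous.
Codon 6: CCA Pro / CCA Pro — identical.
Codon 7: TCC Ser / TCC Ser — identical.
Codon 8: CGG Arg / TTA Leu — nonsynonymous.
Codon 9: AAA Lys / AAA Lys — identical.
Codon 10: TAT Tyr / TAT Tyr — identical.
Nonsynonymous differences: 2 → different protein.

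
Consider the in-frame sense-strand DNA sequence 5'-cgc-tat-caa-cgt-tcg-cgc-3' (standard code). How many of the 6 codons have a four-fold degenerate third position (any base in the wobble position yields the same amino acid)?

4

Codon 1 CGC (Arg): third position 4-fold.
Codon 2 TAT (Tyr): third position 2-fold.
Codon 3 CAA (Gln): third position 2-fold.
Codon 4 CGT (Arg): third position 4-fold.
Codon 5 TCG (Ser): third position 4-fold.
Codon 6 CGC (Arg): third position 4-fold.
Four-fold degenerate third positions: 4.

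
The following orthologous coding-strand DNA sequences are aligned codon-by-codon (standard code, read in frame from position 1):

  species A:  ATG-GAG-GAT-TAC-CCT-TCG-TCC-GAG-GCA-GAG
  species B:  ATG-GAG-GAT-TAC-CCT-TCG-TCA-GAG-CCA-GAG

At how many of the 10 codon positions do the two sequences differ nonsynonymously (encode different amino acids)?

Codon 1: ATG Met / ATG Met — identical.
Codon 2: GAG Glu / GAG Glu — identical.
Codon 3: GAT Asp / GAT Asp — identical.
Codon 4: TAC Tyr / TAC Tyr — identical.
Codon 5: CCT Pro / CCT Pro — identical.
Codon 6: TCG Ser / TCG Ser — identical.
Codon 7: TCC Ser / TCA Ser — synonymous.
Codon 8: GAG Glu / GAG Glu — identical.
Codon 9: GCA Ala / CCA Pro — nonsynonymous.
Codon 10: GAG Glu / GAG Glu — identical.
Nonsynonymous differences: 1.

1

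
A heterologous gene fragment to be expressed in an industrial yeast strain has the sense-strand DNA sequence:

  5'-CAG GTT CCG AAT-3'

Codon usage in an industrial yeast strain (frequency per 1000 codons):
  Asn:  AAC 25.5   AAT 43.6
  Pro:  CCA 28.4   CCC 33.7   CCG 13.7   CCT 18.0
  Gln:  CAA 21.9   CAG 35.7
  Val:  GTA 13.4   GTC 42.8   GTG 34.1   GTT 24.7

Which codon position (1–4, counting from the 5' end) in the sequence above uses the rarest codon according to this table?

Codon 1 CAG (Gln): 35.7 per 1000.
Codon 2 GTT (Val): 24.7 per 1000.
Codon 3 CCG (Pro): 13.7 per 1000.
Codon 4 AAT (Asn): 43.6 per 1000.
Lowest frequency is 13.7 at codon 3.

3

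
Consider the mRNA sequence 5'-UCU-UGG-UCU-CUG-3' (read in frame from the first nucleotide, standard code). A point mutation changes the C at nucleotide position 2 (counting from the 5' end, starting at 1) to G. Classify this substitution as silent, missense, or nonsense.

missense

Position 2 falls in codon 1: UCU → Ser.
After the substitution the codon is UGU → Cys.
Ser ≠ Cys, so this is a missense mutation.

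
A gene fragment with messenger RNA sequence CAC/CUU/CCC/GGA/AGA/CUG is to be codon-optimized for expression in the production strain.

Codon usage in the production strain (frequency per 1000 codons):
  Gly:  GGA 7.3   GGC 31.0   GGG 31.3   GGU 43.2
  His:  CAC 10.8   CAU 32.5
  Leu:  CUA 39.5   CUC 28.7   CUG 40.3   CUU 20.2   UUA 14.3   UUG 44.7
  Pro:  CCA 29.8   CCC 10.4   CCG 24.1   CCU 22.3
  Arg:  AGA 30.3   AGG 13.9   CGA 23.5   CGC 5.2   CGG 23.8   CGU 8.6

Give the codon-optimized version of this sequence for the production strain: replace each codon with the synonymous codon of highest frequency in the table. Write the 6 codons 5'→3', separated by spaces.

Codon 1 (His): best is CAU at 32.5.
Codon 2 (Leu): best is UUG at 44.7.
Codon 3 (Pro): best is CCA at 29.8.
Codon 4 (Gly): best is GGU at 43.2.
Codon 5 (Arg): best is AGA at 30.3.
Codon 6 (Leu): best is UUG at 44.7.

CAU UUG CCA GGU AGA UUG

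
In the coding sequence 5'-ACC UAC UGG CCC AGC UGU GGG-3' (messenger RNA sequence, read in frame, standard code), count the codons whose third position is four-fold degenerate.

3

Codon 1 ACC (Thr): third position 4-fold.
Codon 2 UAC (Tyr): third position 2-fold.
Codon 3 UGG (Trp): third position 1-fold.
Codon 4 CCC (Pro): third position 4-fold.
Codon 5 AGC (Ser): third position 2-fold.
Codon 6 UGU (Cys): third position 2-fold.
Codon 7 GGG (Gly): third position 4-fold.
Four-fold degenerate third positions: 3.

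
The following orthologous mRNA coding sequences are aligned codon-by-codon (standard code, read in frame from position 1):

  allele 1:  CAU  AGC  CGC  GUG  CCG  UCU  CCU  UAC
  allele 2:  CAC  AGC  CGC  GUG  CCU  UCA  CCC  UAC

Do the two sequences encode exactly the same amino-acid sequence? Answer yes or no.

yes

Codon 1: CAU His / CAC His — synonymous.
Codon 2: AGC Ser / AGC Ser — identical.
Codon 3: CGC Arg / CGC Arg — identical.
Codon 4: GUG Val / GUG Val — identical.
Codon 5: CCG Pro / CCU Pro — synonymous.
Codon 6: UCU Ser / UCA Ser — synonymous.
Codon 7: CCU Pro / CCC Pro — synonymous.
Codon 8: UAC Tyr / UAC Tyr — identical.
Nonsynonymous differences: 0 → same protein.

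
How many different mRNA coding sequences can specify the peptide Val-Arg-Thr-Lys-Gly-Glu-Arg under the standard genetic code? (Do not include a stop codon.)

Val: 4 codons.
Arg: 6 codons.
Thr: 4 codons.
Lys: 2 codons.
Gly: 4 codons.
Glu: 2 codons.
Arg: 6 codons.
4 × 6 × 4 × 2 × 4 × 2 × 6 = 9216.

9216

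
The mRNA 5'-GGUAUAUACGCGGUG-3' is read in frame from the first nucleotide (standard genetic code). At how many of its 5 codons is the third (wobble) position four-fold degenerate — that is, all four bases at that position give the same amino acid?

Codon 1 GGU (Gly): third position 4-fold.
Codon 2 AUA (Ile): third position 3-fold.
Codon 3 UAC (Tyr): third position 2-fold.
Codon 4 GCG (Ala): third position 4-fold.
Codon 5 GUG (Val): third position 4-fold.
Four-fold degenerate third positions: 3.

3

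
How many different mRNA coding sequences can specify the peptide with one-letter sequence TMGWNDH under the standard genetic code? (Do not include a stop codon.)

128

Thr: 4 codons.
Met: 1 codon.
Gly: 4 codons.
Trp: 1 codon.
Asn: 2 codons.
Asp: 2 codons.
His: 2 codons.
4 × 1 × 4 × 1 × 2 × 2 × 2 = 128.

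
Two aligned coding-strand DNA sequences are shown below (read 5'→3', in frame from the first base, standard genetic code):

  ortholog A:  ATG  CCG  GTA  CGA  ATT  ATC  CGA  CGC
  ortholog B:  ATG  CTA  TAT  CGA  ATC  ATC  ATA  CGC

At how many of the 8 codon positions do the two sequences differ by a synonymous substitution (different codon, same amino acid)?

Codon 1: ATG Met / ATG Met — identical.
Codon 2: CCG Pro / CTA Leu — nonsynonymous.
Codon 3: GTA Val / TAT Tyr — nonsynonymous.
Codon 4: CGA Arg / CGA Arg — identical.
Codon 5: ATT Ile / ATC Ile — synonymous.
Codon 6: ATC Ile / ATC Ile — identical.
Codon 7: CGA Arg / ATA Ile — nonsynonymous.
Codon 8: CGC Arg / CGC Arg — identical.
Synonymous differences: 1.

1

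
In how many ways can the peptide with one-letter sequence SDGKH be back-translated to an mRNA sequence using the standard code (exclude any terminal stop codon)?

Ser: 6 codons.
Asp: 2 codons.
Gly: 4 codons.
Lys: 2 codons.
His: 2 codons.
6 × 2 × 4 × 2 × 2 = 192.

192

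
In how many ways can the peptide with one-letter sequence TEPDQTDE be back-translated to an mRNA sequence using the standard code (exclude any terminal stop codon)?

2048

Thr: 4 codons.
Glu: 2 codons.
Pro: 4 codons.
Asp: 2 codons.
Gln: 2 codons.
Thr: 4 codons.
Asp: 2 codons.
Glu: 2 codons.
4 × 2 × 4 × 2 × 2 × 4 × 2 × 2 = 2048.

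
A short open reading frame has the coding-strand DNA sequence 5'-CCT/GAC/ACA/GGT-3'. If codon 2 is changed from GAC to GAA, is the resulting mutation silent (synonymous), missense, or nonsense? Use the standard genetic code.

Position 6 falls in codon 2: GAC → Asp.
After the substitution the codon is GAA → Glu.
Asp ≠ Glu, so this is a missense mutation.

missense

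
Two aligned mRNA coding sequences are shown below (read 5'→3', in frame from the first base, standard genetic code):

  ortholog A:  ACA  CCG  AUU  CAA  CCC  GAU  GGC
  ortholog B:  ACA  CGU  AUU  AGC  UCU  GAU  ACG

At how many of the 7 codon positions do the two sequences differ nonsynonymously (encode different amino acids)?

4

Codon 1: ACA Thr / ACA Thr — identical.
Codon 2: CCG Pro / CGU Arg — nonsynonymous.
Codon 3: AUU Ile / AUU Ile — identical.
Codon 4: CAA Gln / AGC Ser — nonsynonymous.
Codon 5: CCC Pro / UCU Ser — nonsynonymous.
Codon 6: GAU Asp / GAU Asp — identical.
Codon 7: GGC Gly / ACG Thr — nonsynonymous.
Nonsynonymous differences: 4.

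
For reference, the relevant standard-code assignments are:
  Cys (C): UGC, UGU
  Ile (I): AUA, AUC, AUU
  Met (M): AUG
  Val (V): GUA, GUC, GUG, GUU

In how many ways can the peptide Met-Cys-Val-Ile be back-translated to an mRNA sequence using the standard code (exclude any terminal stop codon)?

Met: 1 codon.
Cys: 2 codons.
Val: 4 codons.
Ile: 3 codons.
1 × 2 × 4 × 3 = 24.

24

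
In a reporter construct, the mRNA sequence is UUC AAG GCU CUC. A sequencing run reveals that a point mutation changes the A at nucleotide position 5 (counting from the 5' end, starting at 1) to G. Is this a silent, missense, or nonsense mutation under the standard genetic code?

Position 5 falls in codon 2: AAG → Lys.
After the substitution the codon is AGG → Arg.
Lys ≠ Arg, so this is a missense mutation.

missense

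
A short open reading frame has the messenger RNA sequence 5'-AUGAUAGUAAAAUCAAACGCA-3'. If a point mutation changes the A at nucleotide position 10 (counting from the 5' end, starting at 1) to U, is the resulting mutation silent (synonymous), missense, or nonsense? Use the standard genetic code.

nonsense

Position 10 falls in codon 4: AAA → Lys.
After the substitution the codon is UAA → Stop.
The new codon is a stop codon, so this is a nonsense mutation.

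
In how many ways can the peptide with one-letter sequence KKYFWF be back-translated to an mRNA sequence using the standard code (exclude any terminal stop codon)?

Lys: 2 codons.
Lys: 2 codons.
Tyr: 2 codons.
Phe: 2 codons.
Trp: 1 codon.
Phe: 2 codons.
2 × 2 × 2 × 2 × 1 × 2 = 32.

32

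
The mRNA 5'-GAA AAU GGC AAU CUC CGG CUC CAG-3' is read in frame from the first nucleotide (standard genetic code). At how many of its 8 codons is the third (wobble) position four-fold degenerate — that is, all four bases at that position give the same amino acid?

4

Codon 1 GAA (Glu): third position 2-fold.
Codon 2 AAU (Asn): third position 2-fold.
Codon 3 GGC (Gly): third position 4-fold.
Codon 4 AAU (Asn): third position 2-fold.
Codon 5 CUC (Leu): third position 4-fold.
Codon 6 CGG (Arg): third position 4-fold.
Codon 7 CUC (Leu): third position 4-fold.
Codon 8 CAG (Gln): third position 2-fold.
Four-fold degenerate third positions: 4.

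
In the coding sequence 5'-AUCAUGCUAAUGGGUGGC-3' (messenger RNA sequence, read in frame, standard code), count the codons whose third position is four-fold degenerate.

3

Codon 1 AUC (Ile): third position 3-fold.
Codon 2 AUG (Met): third position 1-fold.
Codon 3 CUA (Leu): third position 4-fold.
Codon 4 AUG (Met): third position 1-fold.
Codon 5 GGU (Gly): third position 4-fold.
Codon 6 GGC (Gly): third position 4-fold.
Four-fold degenerate third positions: 3.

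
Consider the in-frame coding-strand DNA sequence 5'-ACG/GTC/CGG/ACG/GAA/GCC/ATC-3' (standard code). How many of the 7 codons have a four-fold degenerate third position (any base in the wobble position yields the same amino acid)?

5

Codon 1 ACG (Thr): third position 4-fold.
Codon 2 GTC (Val): third position 4-fold.
Codon 3 CGG (Arg): third position 4-fold.
Codon 4 ACG (Thr): third position 4-fold.
Codon 5 GAA (Glu): third position 2-fold.
Codon 6 GCC (Ala): third position 4-fold.
Codon 7 ATC (Ile): third position 3-fold.
Four-fold degenerate third positions: 5.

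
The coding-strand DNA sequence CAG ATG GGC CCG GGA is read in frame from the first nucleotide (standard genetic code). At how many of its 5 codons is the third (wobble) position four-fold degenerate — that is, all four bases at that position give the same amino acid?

3

Codon 1 CAG (Gln): third position 2-fold.
Codon 2 ATG (Met): third position 1-fold.
Codon 3 GGC (Gly): third position 4-fold.
Codon 4 CCG (Pro): third position 4-fold.
Codon 5 GGA (Gly): third position 4-fold.
Four-fold degenerate third positions: 3.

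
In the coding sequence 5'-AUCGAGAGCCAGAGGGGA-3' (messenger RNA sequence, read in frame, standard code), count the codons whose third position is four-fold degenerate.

Codon 1 AUC (Ile): third position 3-fold.
Codon 2 GAG (Glu): third position 2-fold.
Codon 3 AGC (Ser): third position 2-fold.
Codon 4 CAG (Gln): third position 2-fold.
Codon 5 AGG (Arg): third position 2-fold.
Codon 6 GGA (Gly): third position 4-fold.
Four-fold degenerate third positions: 1.

1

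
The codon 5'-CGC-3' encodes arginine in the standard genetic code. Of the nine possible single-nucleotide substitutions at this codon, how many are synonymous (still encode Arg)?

Position 1: none → 0 synonymous.
Position 2: none → 0 synonymous.
Position 3: CGU, CGA, CGG → 3 synonymous.
Total: 0 + 0 + 3 = 3.

3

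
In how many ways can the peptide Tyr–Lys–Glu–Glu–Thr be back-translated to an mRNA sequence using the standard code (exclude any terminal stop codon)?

64

Tyr: 2 codons.
Lys: 2 codons.
Glu: 2 codons.
Glu: 2 codons.
Thr: 4 codons.
2 × 2 × 2 × 2 × 4 = 64.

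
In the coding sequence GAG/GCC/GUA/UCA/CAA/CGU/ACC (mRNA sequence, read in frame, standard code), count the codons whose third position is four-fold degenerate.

5

Codon 1 GAG (Glu): third position 2-fold.
Codon 2 GCC (Ala): third position 4-fold.
Codon 3 GUA (Val): third position 4-fold.
Codon 4 UCA (Ser): third position 4-fold.
Codon 5 CAA (Gln): third position 2-fold.
Codon 6 CGU (Arg): third position 4-fold.
Codon 7 ACC (Thr): third position 4-fold.
Four-fold degenerate third positions: 5.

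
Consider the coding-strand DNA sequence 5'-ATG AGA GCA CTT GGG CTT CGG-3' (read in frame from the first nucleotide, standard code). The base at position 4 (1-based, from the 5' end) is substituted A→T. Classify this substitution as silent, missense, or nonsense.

nonsense

Position 4 falls in codon 2: AGA → Arg.
After the substitution the codon is TGA → Stop.
The new codon is a stop codon, so this is a nonsense mutation.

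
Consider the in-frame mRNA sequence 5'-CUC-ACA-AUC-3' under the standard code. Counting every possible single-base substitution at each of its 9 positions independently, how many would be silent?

Codon 1 (CUC, Leu): 3 synonymous substitutions.
Codon 2 (ACA, Thr): 3 synonymous substitutions.
Codon 3 (AUC, Ile): 2 synonymous substitutions.
Total: 3 + 3 + 2 = 8.

8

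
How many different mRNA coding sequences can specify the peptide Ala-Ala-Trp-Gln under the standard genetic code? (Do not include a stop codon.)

Ala: 4 codons.
Ala: 4 codons.
Trp: 1 codon.
Gln: 2 codons.
4 × 4 × 1 × 2 = 32.

32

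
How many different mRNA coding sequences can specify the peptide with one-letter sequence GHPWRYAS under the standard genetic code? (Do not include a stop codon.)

9216

Gly: 4 codons.
His: 2 codons.
Pro: 4 codons.
Trp: 1 codon.
Arg: 6 codons.
Tyr: 2 codons.
Ala: 4 codons.
Ser: 6 codons.
4 × 2 × 4 × 1 × 6 × 2 × 4 × 6 = 9216.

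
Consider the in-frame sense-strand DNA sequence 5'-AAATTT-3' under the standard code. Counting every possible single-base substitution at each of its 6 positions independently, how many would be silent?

Codon 1 (AAA, Lys): 1 synonymous substitution.
Codon 2 (TTT, Phe): 1 synonymous substitution.
Total: 1 + 1 = 2.

2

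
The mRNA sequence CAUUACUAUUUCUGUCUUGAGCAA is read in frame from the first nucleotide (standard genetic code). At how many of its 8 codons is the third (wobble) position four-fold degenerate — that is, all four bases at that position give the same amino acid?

1

Codon 1 CAU (His): third position 2-fold.
Codon 2 UAC (Tyr): third position 2-fold.
Codon 3 UAU (Tyr): third position 2-fold.
Codon 4 UUC (Phe): third position 2-fold.
Codon 5 UGU (Cys): third position 2-fold.
Codon 6 CUU (Leu): third position 4-fold.
Codon 7 GAG (Glu): third position 2-fold.
Codon 8 CAA (Gln): third position 2-fold.
Four-fold degenerate third positions: 1.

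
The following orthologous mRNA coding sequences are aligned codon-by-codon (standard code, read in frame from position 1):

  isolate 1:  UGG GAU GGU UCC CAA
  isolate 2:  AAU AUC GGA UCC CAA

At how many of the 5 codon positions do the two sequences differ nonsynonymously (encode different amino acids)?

Codon 1: UGG Trp / AAU Asn — nonsynonymous.
Codon 2: GAU Asp / AUC Ile — nonsynonymous.
Codon 3: GGU Gly / GGA Gly — synonymous.
Codon 4: UCC Ser / UCC Ser — identical.
Codon 5: CAA Gln / CAA Gln — identical.
Nonsynonymous differences: 2.

2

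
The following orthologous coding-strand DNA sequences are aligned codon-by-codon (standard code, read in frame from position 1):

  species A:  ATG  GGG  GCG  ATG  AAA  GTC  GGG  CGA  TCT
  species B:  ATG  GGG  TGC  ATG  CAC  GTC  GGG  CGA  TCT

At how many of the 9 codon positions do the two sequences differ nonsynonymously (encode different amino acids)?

Codon 1: ATG Met / ATG Met — identical.
Codon 2: GGG Gly / GGG Gly — identical.
Codon 3: GCG Ala / TGC Cys — nonsynonymous.
Codon 4: ATG Met / ATG Met — identical.
Codon 5: AAA Lys / CAC His — nonsynonymous.
Codon 6: GTC Val / GTC Val — identical.
Codon 7: GGG Gly / GGG Gly — identical.
Codon 8: CGA Arg / CGA Arg — identical.
Codon 9: TCT Ser / TCT Ser — identical.
Nonsynonymous differences: 2.

2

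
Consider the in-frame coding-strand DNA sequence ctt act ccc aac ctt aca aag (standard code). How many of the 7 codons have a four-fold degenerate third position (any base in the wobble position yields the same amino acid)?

5

Codon 1 CTT (Leu): third position 4-fold.
Codon 2 ACT (Thr): third position 4-fold.
Codon 3 CCC (Pro): third position 4-fold.
Codon 4 AAC (Asn): third position 2-fold.
Codon 5 CTT (Leu): third position 4-fold.
Codon 6 ACA (Thr): third position 4-fold.
Codon 7 AAG (Lys): third position 2-fold.
Four-fold degenerate third positions: 5.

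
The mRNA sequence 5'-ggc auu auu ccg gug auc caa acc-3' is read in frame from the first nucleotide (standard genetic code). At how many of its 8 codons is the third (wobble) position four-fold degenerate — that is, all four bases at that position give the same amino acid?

Codon 1 GGC (Gly): third position 4-fold.
Codon 2 AUU (Ile): third position 3-fold.
Codon 3 AUU (Ile): third position 3-fold.
Codon 4 CCG (Pro): third position 4-fold.
Codon 5 GUG (Val): third position 4-fold.
Codon 6 AUC (Ile): third position 3-fold.
Codon 7 CAA (Gln): third position 2-fold.
Codon 8 ACC (Thr): third position 4-fold.
Four-fold degenerate third positions: 4.

4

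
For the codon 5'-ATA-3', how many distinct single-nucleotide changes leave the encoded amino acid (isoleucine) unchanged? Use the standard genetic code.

Position 1: none → 0 synonymous.
Position 2: none → 0 synonymous.
Position 3: ATT, ATC → 2 synonymous.
Total: 0 + 0 + 2 = 2.

2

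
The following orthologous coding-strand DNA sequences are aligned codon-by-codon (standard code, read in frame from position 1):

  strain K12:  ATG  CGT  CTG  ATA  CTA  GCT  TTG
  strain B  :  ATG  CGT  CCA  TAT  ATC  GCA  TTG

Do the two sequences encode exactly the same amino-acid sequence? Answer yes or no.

Codon 1: ATG Met / ATG Met — identical.
Codon 2: CGT Arg / CGT Arg — identical.
Codon 3: CTG Leu / CCA Pro — nonsynonymous.
Codon 4: ATA Ile / TAT Tyr — nonsynonymous.
Codon 5: CTA Leu / ATC Ile — nonsynonymous.
Codon 6: GCT Ala / GCA Ala — synonymous.
Codon 7: TTG Leu / TTG Leu — identical.
Nonsynonymous differences: 3 → different protein.

no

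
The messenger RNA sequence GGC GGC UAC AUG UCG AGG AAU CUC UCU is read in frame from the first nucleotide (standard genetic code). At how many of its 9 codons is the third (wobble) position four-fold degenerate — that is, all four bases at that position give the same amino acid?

Codon 1 GGC (Gly): third position 4-fold.
Codon 2 GGC (Gly): third position 4-fold.
Codon 3 UAC (Tyr): third position 2-fold.
Codon 4 AUG (Met): third position 1-fold.
Codon 5 UCG (Ser): third position 4-fold.
Codon 6 AGG (Arg): third position 2-fold.
Codon 7 AAU (Asn): third position 2-fold.
Codon 8 CUC (Leu): third position 4-fold.
Codon 9 UCU (Ser): third position 4-fold.
Four-fold degenerate third positions: 5.

5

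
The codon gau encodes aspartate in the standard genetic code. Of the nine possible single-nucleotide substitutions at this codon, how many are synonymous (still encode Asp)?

Position 1: none → 0 synonymous.
Position 2: none → 0 synonymous.
Position 3: GAC → 1 synonymous.
Total: 0 + 0 + 1 = 1.

1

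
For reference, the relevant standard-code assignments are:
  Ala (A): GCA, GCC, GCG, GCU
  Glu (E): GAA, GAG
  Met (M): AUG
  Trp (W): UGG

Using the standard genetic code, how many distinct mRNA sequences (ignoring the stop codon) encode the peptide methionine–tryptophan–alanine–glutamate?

8

Met: 1 codon.
Trp: 1 codon.
Ala: 4 codons.
Glu: 2 codons.
1 × 1 × 4 × 2 = 8.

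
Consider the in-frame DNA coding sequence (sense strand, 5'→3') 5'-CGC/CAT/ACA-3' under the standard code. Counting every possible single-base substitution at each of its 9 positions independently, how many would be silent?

7

Codon 1 (CGC, Arg): 3 synonymous substitutions.
Codon 2 (CAT, His): 1 synonymous substitution.
Codon 3 (ACA, Thr): 3 synonymous substitutions.
Total: 3 + 1 + 3 = 7.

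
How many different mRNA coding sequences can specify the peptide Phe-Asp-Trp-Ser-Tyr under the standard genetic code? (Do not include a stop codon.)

48

Phe: 2 codons.
Asp: 2 codons.
Trp: 1 codon.
Ser: 6 codons.
Tyr: 2 codons.
2 × 2 × 1 × 6 × 2 = 48.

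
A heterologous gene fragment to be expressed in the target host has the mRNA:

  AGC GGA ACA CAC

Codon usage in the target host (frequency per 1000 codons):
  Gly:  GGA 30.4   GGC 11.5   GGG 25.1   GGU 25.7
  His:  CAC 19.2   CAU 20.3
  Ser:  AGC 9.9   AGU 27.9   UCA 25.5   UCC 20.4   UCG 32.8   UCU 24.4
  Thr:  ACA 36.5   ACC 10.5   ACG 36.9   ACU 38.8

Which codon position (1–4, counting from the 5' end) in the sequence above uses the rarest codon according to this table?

Codon 1 AGC (Ser): 9.9 per 1000.
Codon 2 GGA (Gly): 30.4 per 1000.
Codon 3 ACA (Thr): 36.5 per 1000.
Codon 4 CAC (His): 19.2 per 1000.
Lowest frequency is 9.9 at codon 1.

1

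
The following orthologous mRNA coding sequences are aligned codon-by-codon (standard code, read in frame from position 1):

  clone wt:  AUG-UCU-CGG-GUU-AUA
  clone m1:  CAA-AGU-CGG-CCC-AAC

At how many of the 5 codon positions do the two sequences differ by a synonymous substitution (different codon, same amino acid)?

1

Codon 1: AUG Met / CAA Gln — nonsynonymous.
Codon 2: UCU Ser / AGU Ser — synonymous.
Codon 3: CGG Arg / CGG Arg — identical.
Codon 4: GUU Val / CCC Pro — nonsynonymous.
Codon 5: AUA Ile / AAC Asn — nonsynonymous.
Synonymous differences: 1.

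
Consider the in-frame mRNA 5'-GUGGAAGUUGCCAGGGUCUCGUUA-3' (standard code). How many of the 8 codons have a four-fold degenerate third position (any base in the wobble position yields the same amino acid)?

5

Codon 1 GUG (Val): third position 4-fold.
Codon 2 GAA (Glu): third position 2-fold.
Codon 3 GUU (Val): third position 4-fold.
Codon 4 GCC (Ala): third position 4-fold.
Codon 5 AGG (Arg): third position 2-fold.
Codon 6 GUC (Val): third position 4-fold.
Codon 7 UCG (Ser): third position 4-fold.
Codon 8 UUA (Leu): third position 2-fold.
Four-fold degenerate third positions: 5.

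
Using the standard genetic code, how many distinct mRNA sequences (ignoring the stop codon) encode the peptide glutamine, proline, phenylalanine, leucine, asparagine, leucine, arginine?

Gln: 2 codons.
Pro: 4 codons.
Phe: 2 codons.
Leu: 6 codons.
Asn: 2 codons.
Leu: 6 codons.
Arg: 6 codons.
2 × 4 × 2 × 6 × 2 × 6 × 6 = 6912.

6912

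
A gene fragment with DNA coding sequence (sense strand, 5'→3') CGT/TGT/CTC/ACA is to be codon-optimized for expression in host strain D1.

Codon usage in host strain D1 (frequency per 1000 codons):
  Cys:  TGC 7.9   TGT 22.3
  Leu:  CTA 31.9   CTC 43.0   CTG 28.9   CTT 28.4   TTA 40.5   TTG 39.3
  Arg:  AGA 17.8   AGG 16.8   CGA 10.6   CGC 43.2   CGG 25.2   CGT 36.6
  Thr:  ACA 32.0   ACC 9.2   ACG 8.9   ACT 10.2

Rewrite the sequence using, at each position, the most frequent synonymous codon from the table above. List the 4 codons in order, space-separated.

CGC TGT CTC ACA

Codon 1 (Arg): best is CGC at 43.2.
Codon 2 (Cys): best is TGT at 22.3.
Codon 3 (Leu): best is CTC at 43.0.
Codon 4 (Thr): best is ACA at 32.0.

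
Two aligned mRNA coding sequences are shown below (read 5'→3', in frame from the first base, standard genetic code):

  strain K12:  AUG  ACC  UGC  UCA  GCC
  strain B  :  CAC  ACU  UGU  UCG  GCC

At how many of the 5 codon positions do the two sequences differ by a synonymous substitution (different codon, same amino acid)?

3

Codon 1: AUG Met / CAC His — nonsynonymous.
Codon 2: ACC Thr / ACU Thr — synonymous.
Codon 3: UGC Cys / UGU Cys — synonymous.
Codon 4: UCA Ser / UCG Ser — synonymous.
Codon 5: GCC Ala / GCC Ala — identical.
Synonymous differences: 3.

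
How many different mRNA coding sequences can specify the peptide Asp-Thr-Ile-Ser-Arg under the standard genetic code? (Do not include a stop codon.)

Asp: 2 codons.
Thr: 4 codons.
Ile: 3 codons.
Ser: 6 codons.
Arg: 6 codons.
2 × 4 × 3 × 6 × 6 = 864.

864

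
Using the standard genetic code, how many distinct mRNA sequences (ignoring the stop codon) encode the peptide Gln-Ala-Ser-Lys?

Gln: 2 codons.
Ala: 4 codons.
Ser: 6 codons.
Lys: 2 codons.
2 × 4 × 6 × 2 = 96.

96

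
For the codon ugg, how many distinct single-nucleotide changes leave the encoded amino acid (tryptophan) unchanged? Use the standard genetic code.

0

Position 1: none → 0 synonymous.
Position 2: none → 0 synonymous.
Position 3: none → 0 synonymous.
Total: 0 + 0 + 0 = 0.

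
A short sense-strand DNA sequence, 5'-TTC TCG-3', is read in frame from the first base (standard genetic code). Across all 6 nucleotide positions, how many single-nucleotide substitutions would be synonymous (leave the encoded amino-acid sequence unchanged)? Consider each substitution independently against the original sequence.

Codon 1 (TTC, Phe): 1 synonymous substitution.
Codon 2 (TCG, Ser): 3 synonymous substitutions.
Total: 1 + 3 = 4.

4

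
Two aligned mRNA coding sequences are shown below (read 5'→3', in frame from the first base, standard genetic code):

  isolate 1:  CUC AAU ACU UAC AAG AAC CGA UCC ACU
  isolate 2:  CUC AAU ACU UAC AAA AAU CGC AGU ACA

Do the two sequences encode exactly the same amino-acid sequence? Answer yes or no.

yes

Codon 1: CUC Leu / CUC Leu — identical.
Codon 2: AAU Asn / AAU Asn — identical.
Codon 3: ACU Thr / ACU Thr — identical.
Codon 4: UAC Tyr / UAC Tyr — identical.
Codon 5: AAG Lys / AAA Lys — synonymous.
Codon 6: AAC Asn / AAU Asn — synonymous.
Codon 7: CGA Arg / CGC Arg — synonymous.
Codon 8: UCC Ser / AGU Ser — synonymous.
Codon 9: ACU Thr / ACA Thr — synonymous.
Nonsynonymous differences: 0 → same protein.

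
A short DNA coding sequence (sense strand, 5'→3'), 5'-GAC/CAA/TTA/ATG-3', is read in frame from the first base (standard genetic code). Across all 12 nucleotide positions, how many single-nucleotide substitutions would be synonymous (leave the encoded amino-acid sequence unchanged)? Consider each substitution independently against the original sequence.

4

Codon 1 (GAC, Asp): 1 synonymous substitution.
Codon 2 (CAA, Gln): 1 synonymous substitution.
Codon 3 (TTA, Leu): 2 synonymous substitutions.
Codon 4 (ATG, Met): 0 synonymous substitutions.
Total: 1 + 1 + 2 + 0 = 4.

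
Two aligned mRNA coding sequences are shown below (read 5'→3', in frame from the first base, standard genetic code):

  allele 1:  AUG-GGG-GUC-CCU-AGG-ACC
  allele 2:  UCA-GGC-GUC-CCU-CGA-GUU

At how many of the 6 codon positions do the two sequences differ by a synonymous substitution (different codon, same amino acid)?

Codon 1: AUG Met / UCA Ser — nonsynonymous.
Codon 2: GGG Gly / GGC Gly — synonymous.
Codon 3: GUC Val / GUC Val — identical.
Codon 4: CCU Pro / CCU Pro — identical.
Codon 5: AGG Arg / CGA Arg — synonymous.
Codon 6: ACC Thr / GUU Val — nonsynonymous.
Synonymous differences: 2.

2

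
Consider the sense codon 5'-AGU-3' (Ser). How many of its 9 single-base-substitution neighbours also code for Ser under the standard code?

Position 1: none → 0 synonymous.
Position 2: none → 0 synonymous.
Position 3: AGC → 1 synonymous.
Total: 0 + 0 + 1 = 1.

1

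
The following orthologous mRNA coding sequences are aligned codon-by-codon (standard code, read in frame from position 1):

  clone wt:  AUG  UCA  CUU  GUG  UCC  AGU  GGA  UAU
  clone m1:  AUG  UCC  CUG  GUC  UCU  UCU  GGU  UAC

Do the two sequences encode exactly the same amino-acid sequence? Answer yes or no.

Codon 1: AUG Met / AUG Met — identical.
Codon 2: UCA Ser / UCC Ser — synonymous.
Codon 3: CUU Leu / CUG Leu — synonymous.
Codon 4: GUG Val / GUC Val — synonymous.
Codon 5: UCC Ser / UCU Ser — synonymous.
Codon 6: AGU Ser / UCU Ser — synonymous.
Codon 7: GGA Gly / GGU Gly — synonymous.
Codon 8: UAU Tyr / UAC Tyr — synonymous.
Nonsynonymous differences: 0 → same protein.

yes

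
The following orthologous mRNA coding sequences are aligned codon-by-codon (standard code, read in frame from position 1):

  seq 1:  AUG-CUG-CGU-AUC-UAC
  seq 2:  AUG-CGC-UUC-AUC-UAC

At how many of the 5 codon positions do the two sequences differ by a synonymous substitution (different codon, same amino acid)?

Codon 1: AUG Met / AUG Met — identical.
Codon 2: CUG Leu / CGC Arg — nonsynonymous.
Codon 3: CGU Arg / UUC Phe — nonsynonymous.
Codon 4: AUC Ile / AUC Ile — identical.
Codon 5: UAC Tyr / UAC Tyr — identical.
Synonymous differences: 0.

0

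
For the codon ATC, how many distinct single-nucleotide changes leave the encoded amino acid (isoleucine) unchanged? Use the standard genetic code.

Position 1: none → 0 synonymous.
Position 2: none → 0 synonymous.
Position 3: ATT, ATA → 2 synonymous.
Total: 0 + 0 + 2 = 2.

2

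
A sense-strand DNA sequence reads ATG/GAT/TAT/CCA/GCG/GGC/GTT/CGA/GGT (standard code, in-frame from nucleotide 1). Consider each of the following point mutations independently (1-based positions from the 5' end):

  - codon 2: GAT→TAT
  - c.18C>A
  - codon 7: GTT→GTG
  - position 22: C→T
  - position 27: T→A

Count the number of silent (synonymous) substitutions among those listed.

3

Codon 2: GAT (Asp) → TAT (Tyr) — missense.
Codon 6: GGC (Gly) → GGA (Gly) — synonymous.
Codon 7: GTT (Val) → GTG (Val) — synonymous.
Codon 8: CGA (Arg) → TGA (Stop) — nonsense.
Codon 9: GGT (Gly) → GGA (Gly) — synonymous.
Synonymous: 3 of 5.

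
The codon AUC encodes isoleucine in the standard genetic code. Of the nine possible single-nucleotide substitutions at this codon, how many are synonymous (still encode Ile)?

Position 1: none → 0 synonymous.
Position 2: none → 0 synonymous.
Position 3: AUU, AUA → 2 synonymous.
Total: 0 + 0 + 2 = 2.

2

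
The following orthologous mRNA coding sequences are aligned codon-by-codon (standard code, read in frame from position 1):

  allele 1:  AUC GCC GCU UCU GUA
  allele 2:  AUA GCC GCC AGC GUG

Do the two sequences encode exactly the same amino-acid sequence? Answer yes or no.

yes

Codon 1: AUC Ile / AUA Ile — synonymous.
Codon 2: GCC Ala / GCC Ala — identical.
Codon 3: GCU Ala / GCC Ala — synonymous.
Codon 4: UCU Ser / AGC Ser — synonymous.
Codon 5: GUA Val / GUG Val — synonymous.
Nonsynonymous differences: 0 → same protein.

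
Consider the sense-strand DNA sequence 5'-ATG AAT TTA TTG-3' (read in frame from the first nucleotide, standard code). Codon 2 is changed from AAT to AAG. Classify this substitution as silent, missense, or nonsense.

missense

Position 6 falls in codon 2: AAT → Asn.
After the substitution the codon is AAG → Lys.
Asn ≠ Lys, so this is a missense mutation.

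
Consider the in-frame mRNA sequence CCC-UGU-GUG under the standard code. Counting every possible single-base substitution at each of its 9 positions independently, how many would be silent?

7

Codon 1 (CCC, Pro): 3 synonymous substitutions.
Codon 2 (UGU, Cys): 1 synonymous substitution.
Codon 3 (GUG, Val): 3 synonymous substitutions.
Total: 3 + 1 + 3 = 7.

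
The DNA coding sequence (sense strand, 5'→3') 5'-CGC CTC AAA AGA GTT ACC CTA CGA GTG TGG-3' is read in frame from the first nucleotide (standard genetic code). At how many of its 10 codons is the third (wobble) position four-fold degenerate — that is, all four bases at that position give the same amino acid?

Codon 1 CGC (Arg): third position 4-fold.
Codon 2 CTC (Leu): third position 4-fold.
Codon 3 AAA (Lys): third position 2-fold.
Codon 4 AGA (Arg): third position 2-fold.
Codon 5 GTT (Val): third position 4-fold.
Codon 6 ACC (Thr): third position 4-fold.
Codon 7 CTA (Leu): third position 4-fold.
Codon 8 CGA (Arg): third position 4-fold.
Codon 9 GTG (Val): third position 4-fold.
Codon 10 TGG (Trp): third position 1-fold.
Four-fold degenerate third positions: 7.

7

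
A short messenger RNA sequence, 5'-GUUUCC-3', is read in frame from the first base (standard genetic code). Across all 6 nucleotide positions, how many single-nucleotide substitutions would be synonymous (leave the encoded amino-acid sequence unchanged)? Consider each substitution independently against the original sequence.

Codon 1 (GUU, Val): 3 synonymous substitutions.
Codon 2 (UCC, Ser): 3 synonymous substitutions.
Total: 3 + 3 = 6.

6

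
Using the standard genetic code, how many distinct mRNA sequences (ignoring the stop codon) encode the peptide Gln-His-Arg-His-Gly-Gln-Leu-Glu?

4608

Gln: 2 codons.
His: 2 codons.
Arg: 6 codons.
His: 2 codons.
Gly: 4 codons.
Gln: 2 codons.
Leu: 6 codons.
Glu: 2 codons.
2 × 2 × 6 × 2 × 4 × 2 × 6 × 2 = 4608.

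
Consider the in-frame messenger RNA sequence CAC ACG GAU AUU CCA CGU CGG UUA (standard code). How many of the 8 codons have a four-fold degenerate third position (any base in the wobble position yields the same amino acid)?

4

Codon 1 CAC (His): third position 2-fold.
Codon 2 ACG (Thr): third position 4-fold.
Codon 3 GAU (Asp): third position 2-fold.
Codon 4 AUU (Ile): third position 3-fold.
Codon 5 CCA (Pro): third position 4-fold.
Codon 6 CGU (Arg): third position 4-fold.
Codon 7 CGG (Arg): third position 4-fold.
Codon 8 UUA (Leu): third position 2-fold.
Four-fold degenerate third positions: 4.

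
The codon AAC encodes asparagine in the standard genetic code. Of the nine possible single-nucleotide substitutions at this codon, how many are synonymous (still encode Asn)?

1

Position 1: none → 0 synonymous.
Position 2: none → 0 synonymous.
Position 3: AAU → 1 synonymous.
Total: 0 + 0 + 1 = 1.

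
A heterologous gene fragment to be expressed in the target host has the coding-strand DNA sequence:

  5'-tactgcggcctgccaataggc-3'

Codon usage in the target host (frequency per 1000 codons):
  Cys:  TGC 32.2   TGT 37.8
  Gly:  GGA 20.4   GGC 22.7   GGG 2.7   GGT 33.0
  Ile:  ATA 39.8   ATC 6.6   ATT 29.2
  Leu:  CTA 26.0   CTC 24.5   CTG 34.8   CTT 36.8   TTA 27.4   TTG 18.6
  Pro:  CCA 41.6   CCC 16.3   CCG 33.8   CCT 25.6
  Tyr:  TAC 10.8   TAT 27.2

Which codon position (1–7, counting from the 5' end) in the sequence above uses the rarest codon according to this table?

1

Codon 1 TAC (Tyr): 10.8 per 1000.
Codon 2 TGC (Cys): 32.2 per 1000.
Codon 3 GGC (Gly): 22.7 per 1000.
Codon 4 CTG (Leu): 34.8 per 1000.
Codon 5 CCA (Pro): 41.6 per 1000.
Codon 6 ATA (Ile): 39.8 per 1000.
Codon 7 GGC (Gly): 22.7 per 1000.
Lowest frequency is 10.8 at codon 1.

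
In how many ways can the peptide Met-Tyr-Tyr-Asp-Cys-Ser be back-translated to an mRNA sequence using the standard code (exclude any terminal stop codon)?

96

Met: 1 codon.
Tyr: 2 codons.
Tyr: 2 codons.
Asp: 2 codons.
Cys: 2 codons.
Ser: 6 codons.
1 × 2 × 2 × 2 × 2 × 6 = 96.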